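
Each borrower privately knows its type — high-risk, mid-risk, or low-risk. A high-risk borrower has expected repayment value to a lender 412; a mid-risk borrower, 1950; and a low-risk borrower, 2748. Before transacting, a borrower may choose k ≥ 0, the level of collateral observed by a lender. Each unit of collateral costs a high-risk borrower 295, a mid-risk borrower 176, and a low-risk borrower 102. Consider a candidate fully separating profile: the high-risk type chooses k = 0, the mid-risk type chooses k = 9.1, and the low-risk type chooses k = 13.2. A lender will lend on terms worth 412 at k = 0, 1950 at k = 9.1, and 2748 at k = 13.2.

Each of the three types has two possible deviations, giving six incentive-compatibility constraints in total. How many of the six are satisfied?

Mid-risk (own payoff 1950 − 176×9.1 = 348.4): to k=0 gives 412 → profitable ✗; to k=13.2 gives 2748 − 176×13.2 = 424.8 → profitable ✗.
High-risk (own payoff 412): to k=9.1 gives 1950 − 295×9.1 = -734.5 → no gain ✓; to k=13.2 gives 2748 − 295×13.2 = -1146 → no gain ✓.
Low-risk (own payoff 2748 − 102×13.2 = 1401.6): to k=0 gives 412 → no gain ✓; to k=9.1 gives 1950 − 102×9.1 = 1021.8 → no gain ✓.
4 of the 6 constraints hold; not an equilibrium.

4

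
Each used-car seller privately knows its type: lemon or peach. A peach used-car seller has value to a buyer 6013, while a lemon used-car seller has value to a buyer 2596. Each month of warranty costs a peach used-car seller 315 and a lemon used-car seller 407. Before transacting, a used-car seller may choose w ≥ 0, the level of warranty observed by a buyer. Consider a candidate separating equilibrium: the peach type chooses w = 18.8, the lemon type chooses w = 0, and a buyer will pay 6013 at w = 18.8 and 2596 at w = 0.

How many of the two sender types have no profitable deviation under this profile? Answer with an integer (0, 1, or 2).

Peach type: signal → 6013 − 315 × 18.8 = 91; deviate to 0 → 2596. IC fails (91 < 2596).
Lemon type: stay at 0 → 2596; mimic → 6013 − 407 × 18.8 = -1638.6. IC holds (2596 ≥ -1638.6).
1 of 2 constraints hold, so this profile is not an equilibrium.

1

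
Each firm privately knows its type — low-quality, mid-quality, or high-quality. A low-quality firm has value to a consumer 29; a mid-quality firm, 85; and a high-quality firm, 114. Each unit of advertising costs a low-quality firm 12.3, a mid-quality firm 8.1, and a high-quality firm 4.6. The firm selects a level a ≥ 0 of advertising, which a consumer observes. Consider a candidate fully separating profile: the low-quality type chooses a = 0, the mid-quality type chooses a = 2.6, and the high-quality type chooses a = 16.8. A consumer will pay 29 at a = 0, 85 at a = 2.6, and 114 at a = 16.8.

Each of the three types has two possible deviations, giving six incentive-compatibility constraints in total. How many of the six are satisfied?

High-quality (own payoff 114 − 4.6×16.8 = 36.72): to a=0 gives 29 → no gain ✓; to a=2.6 gives 85 − 4.6×2.6 = 73.04 → profitable ✗.
Mid-quality (own payoff 85 − 8.1×2.6 = 63.94): to a=0 gives 29 → no gain ✓; to a=16.8 gives 114 − 8.1×16.8 = -22.08 → no gain ✓.
Low-quality (own payoff 29): to a=2.6 gives 85 − 12.3×2.6 = 53.02 → profitable ✗; to a=16.8 gives 114 − 12.3×16.8 = -92.64 → no gain ✓.
4 of the 6 constraints hold; not an equilibrium.

4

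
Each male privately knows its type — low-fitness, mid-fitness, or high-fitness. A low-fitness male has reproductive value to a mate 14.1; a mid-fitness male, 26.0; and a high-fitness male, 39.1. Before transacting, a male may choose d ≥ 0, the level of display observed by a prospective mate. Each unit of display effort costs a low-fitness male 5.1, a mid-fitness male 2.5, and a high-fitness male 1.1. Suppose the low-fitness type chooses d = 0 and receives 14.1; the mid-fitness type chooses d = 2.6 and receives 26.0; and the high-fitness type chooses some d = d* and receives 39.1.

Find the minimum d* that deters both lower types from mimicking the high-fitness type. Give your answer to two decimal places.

7.84

Mid-fitness type (on-path payoff 26.0 − 2.5×2.6 = 19.5) won't mimic when 19.5 ≥ 39.1 − 2.5·d*, i.e. d* ≥ 7.84.
Low-fitness type (on-path payoff 14.1) won't mimic when 14.1 ≥ 39.1 − 5.1·d*, i.e. d* ≥ 4.90.
Both must hold, so d* = max(4.90, 7.84) = 7.84. The mid-fitness type's constraint binds.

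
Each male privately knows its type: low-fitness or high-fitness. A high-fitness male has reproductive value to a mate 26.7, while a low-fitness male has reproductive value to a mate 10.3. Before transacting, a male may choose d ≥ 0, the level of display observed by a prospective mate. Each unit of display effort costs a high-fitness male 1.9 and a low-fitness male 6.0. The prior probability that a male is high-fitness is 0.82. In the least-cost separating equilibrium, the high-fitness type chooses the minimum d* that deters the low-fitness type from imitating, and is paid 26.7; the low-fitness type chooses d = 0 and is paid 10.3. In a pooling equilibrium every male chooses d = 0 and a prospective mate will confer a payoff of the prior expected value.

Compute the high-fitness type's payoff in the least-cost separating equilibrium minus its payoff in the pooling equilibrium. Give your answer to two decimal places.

Least-cost separating signal: d* solves 10.3 = 26.7 − 6.0·d*, so d* = (26.7 − 10.3)/6.0 ≈ 2.7333.
High-fitness type's separating payoff: 26.7 − 1.9 × d* = 26.7 − 1.9 × (26.7 − 10.3)/6.0 = 26.7 − 31.16/6.0 ≈ 21.5067.
Pooling payoff: 0.82 × 26.7 + 0.18 × 10.3 = 23.748.
Difference: 21.5067 − 23.748 = -2.2413, i.e. -2.24 to two decimal places.
The high-fitness type would prefer the pooling outcome.

-2.24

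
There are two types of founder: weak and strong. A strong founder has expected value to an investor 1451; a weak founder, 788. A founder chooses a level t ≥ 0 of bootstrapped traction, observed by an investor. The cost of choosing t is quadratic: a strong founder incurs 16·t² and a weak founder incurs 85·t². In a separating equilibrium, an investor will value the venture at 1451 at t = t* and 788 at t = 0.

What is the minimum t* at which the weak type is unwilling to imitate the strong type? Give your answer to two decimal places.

2.79

The weak type at t = 0 receives 788; imitating at t* yields 1451 − 85·t*².
Indifference: 788 = 1451 − 85·t*², so t*² = (1451 − 788) / 85 = 7.8.
t* = √7.8 ≈ 2.79.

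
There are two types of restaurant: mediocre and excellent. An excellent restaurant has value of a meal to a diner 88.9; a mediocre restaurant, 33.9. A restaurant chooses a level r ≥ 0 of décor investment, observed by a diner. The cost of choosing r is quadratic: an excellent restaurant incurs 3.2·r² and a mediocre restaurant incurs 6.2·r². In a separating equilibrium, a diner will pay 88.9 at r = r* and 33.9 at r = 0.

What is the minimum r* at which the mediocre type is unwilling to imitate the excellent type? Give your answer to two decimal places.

The mediocre type at r = 0 receives 33.9; imitating at r* yields 88.9 − 6.2·r*².
Indifference: 33.9 = 88.9 − 6.2·r*², so r*² = (88.9 − 33.9) / 6.2 ≈ 8.8710.
r* = √8.8710 ≈ 2.98.

2.98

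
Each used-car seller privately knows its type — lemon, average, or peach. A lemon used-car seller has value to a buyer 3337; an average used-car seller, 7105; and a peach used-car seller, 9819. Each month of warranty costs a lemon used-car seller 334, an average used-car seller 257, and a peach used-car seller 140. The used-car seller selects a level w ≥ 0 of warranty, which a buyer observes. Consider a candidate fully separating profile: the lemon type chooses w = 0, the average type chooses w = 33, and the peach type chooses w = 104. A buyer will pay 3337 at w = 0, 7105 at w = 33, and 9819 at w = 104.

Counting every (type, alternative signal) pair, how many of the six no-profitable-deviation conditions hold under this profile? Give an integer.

Lemon (own payoff 3337): to w=33 gives 7105 − 334×33 = -3917 → no gain ✓; to w=104 gives 9819 − 334×104 = -24917 → no gain ✓.
Average (own payoff 7105 − 257×33 = -1376): to w=0 gives 3337 → profitable ✗; to w=104 gives 9819 − 257×104 = -16909 → no gain ✓.
Peach (own payoff 9819 − 140×104 = -4741): to w=0 gives 3337 → profitable ✗; to w=33 gives 7105 − 140×33 = 2485 → profitable ✗.
3 of the 6 constraints hold; not an equilibrium.

3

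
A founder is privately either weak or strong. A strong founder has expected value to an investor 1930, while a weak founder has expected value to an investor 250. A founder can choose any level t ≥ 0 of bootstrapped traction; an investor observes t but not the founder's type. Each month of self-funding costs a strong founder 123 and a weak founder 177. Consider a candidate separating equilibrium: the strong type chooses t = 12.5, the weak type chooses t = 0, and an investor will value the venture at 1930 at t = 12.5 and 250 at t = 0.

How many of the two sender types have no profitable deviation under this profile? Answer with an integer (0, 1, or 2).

Strong type: signal → 1930 − 123 × 12.5 = 392.5; deviate to 0 → 250. IC holds (392.5 ≥ 250).
Weak type: stay at 0 → 250; mimic → 1930 − 177 × 12.5 = -282.5. IC holds (250 ≥ -282.5).
2 of 2 constraints hold, so this is a separating equilibrium.

2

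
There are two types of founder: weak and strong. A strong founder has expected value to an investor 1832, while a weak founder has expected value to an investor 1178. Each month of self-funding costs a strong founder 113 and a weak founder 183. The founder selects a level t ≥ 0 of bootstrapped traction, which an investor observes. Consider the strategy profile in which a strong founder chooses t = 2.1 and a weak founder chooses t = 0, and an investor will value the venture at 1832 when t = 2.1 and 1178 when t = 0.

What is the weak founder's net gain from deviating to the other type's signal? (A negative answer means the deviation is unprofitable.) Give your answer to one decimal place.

Playing t = 0 the weak founder receives 1178.
Deviating to t = 2.1 brings payment 1832 at cost 183 × 2.1 = 384.3, netting 1447.7.
Gain from deviating: 1447.7 − 1178 = 269.7.
The gain is positive, so the weak type's incentive-compatibility constraint is violated — this profile is not a separating equilibrium.

269.7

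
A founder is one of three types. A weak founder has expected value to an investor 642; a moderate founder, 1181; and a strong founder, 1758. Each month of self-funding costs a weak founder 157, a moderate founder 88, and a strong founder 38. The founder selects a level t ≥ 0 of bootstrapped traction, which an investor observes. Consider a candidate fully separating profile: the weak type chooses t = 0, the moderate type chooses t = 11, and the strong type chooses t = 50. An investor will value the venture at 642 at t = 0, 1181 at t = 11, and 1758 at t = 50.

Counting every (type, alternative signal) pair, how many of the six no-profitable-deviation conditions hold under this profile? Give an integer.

Weak (own payoff 642): to t=11 gives 1181 − 157×11 = -546 → no gain ✓; to t=50 gives 1758 − 157×50 = -6092 → no gain ✓.
Strong (own payoff 1758 − 38×50 = -142): to t=0 gives 642 → profitable ✗; to t=11 gives 1181 − 38×11 = 763 → profitable ✗.
Moderate (own payoff 1181 − 88×11 = 213): to t=0 gives 642 → profitable ✗; to t=50 gives 1758 − 88×50 = -2642 → no gain ✓.
3 of the 6 constraints hold; not an equilibrium.

3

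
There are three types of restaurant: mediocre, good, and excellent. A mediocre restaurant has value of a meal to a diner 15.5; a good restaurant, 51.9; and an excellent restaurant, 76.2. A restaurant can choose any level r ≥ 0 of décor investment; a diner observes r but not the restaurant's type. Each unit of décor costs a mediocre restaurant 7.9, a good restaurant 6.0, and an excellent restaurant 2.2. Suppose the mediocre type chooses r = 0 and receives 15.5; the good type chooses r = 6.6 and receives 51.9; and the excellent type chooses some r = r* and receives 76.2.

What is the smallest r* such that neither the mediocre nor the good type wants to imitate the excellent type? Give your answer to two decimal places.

10.65

Mediocre type (on-path payoff 15.5) won't mimic when 15.5 ≥ 76.2 − 7.9·r*, i.e. r* ≥ 7.68.
Good type (on-path payoff 51.9 − 6.0×6.6 = 12.3) won't mimic when 12.3 ≥ 76.2 − 6.0·r*, i.e. r* ≥ 10.65.
Both must hold, so r* = max(7.68, 10.65) = 10.65. The good type's constraint binds.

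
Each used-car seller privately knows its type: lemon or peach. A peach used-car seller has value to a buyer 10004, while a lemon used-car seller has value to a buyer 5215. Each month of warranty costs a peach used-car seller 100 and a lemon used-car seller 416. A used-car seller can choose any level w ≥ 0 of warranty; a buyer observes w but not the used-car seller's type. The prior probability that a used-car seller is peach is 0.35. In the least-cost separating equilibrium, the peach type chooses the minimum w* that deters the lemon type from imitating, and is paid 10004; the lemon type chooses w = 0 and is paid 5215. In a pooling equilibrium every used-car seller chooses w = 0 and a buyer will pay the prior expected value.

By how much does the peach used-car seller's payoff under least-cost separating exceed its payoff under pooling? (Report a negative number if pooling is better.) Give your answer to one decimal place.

1961.6

Least-cost separating signal: w* solves 5215 = 10004 − 416·w*, so w* = (10004 − 5215)/416 ≈ 11.5120.
Peach type's separating payoff: 10004 − 100 × w* = 10004 − 100 × (10004 − 5215)/416 = 10004 − 478900/416 ≈ 8852.798.
Pooling payoff: 0.35 × 10004 + 0.65 × 5215 = 6891.15.
Difference: 8852.798 − 6891.15 = 1961.648, i.e. 1961.6 to one decimal place.
The peach type prefers to separate.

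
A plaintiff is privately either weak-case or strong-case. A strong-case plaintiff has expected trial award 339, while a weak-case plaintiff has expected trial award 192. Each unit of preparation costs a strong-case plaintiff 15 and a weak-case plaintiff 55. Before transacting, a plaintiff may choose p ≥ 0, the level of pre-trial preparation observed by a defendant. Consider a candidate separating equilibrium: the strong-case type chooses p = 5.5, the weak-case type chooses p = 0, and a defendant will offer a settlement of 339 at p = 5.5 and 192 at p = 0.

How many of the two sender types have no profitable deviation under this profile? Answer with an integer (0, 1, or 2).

Strong-case type: signal → 339 − 15 × 5.5 = 256.5; deviate to 0 → 192. IC holds (256.5 ≥ 192).
Weak-case type: stay at 0 → 192; mimic → 339 − 55 × 5.5 = 36.5. IC holds (192 ≥ 36.5).
2 of 2 constraints hold, so this is a separating equilibrium.

2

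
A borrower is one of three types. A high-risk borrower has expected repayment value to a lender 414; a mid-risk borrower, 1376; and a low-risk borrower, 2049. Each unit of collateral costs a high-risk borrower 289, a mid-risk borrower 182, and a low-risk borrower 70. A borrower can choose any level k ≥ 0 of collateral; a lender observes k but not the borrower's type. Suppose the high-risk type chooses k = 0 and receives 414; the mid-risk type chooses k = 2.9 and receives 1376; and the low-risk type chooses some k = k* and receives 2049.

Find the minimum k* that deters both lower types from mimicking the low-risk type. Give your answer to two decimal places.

6.60

Mid-risk type (on-path payoff 1376 − 182×2.9 = 848.2) won't mimic when 848.2 ≥ 2049 − 182·k*, i.e. k* ≥ 6.60.
High-risk type (on-path payoff 414) won't mimic when 414 ≥ 2049 − 289·k*, i.e. k* ≥ 5.66.
Both must hold, so k* = max(5.66, 6.60) = 6.60. The mid-risk type's constraint binds.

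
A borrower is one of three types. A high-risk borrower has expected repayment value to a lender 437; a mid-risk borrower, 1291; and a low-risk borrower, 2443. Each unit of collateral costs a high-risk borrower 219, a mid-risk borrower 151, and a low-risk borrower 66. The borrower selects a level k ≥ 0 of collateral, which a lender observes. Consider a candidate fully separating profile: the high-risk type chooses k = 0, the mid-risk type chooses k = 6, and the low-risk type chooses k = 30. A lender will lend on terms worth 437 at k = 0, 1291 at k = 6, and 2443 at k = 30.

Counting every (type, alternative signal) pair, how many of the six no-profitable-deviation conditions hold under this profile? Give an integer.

High-risk (own payoff 437): to k=6 gives 1291 − 219×6 = -23 → no gain ✓; to k=30 gives 2443 − 219×30 = -4127 → no gain ✓.
Mid-risk (own payoff 1291 − 151×6 = 385): to k=0 gives 437 → profitable ✗; to k=30 gives 2443 − 151×30 = -2087 → no gain ✓.
Low-risk (own payoff 2443 − 66×30 = 463): to k=0 gives 437 → no gain ✓; to k=6 gives 1291 − 66×6 = 895 → profitable ✗.
4 of the 6 constraints hold; not an equilibrium.

4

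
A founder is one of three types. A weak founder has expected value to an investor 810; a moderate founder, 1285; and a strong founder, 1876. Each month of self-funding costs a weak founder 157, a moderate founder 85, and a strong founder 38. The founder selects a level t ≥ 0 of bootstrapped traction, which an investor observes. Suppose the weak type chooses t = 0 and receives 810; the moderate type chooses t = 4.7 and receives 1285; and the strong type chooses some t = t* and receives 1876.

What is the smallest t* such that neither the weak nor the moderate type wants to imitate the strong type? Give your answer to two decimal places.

11.65

Moderate type (on-path payoff 1285 − 85×4.7 = 885.5) won't mimic when 885.5 ≥ 1876 − 85·t*, i.e. t* ≥ 11.65.
Weak type (on-path payoff 810) won't mimic when 810 ≥ 1876 − 157·t*, i.e. t* ≥ 6.79.
Both must hold, so t* = max(6.79, 11.65) = 11.65. The moderate type's constraint binds.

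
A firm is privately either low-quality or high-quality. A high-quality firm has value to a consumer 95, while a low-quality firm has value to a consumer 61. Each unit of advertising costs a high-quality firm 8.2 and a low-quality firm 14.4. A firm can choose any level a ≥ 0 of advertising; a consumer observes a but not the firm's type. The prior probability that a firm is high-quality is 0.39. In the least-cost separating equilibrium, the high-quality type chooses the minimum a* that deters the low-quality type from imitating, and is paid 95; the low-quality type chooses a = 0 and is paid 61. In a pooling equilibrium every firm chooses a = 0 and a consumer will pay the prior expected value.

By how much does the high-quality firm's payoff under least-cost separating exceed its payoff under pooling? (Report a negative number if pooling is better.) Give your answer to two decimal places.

Least-cost separating signal: a* solves 61 = 95 − 14.4·a*, so a* = (95 − 61)/14.4 ≈ 2.3611.
High-quality type's separating payoff: 95 − 8.2 × a* = 95 − 8.2 × (95 − 61)/14.4 = 95 − 278.8/14.4 ≈ 75.6389.
Pooling payoff: 0.39 × 95 + 0.61 × 61 = 74.26.
Difference: 75.6389 − 74.26 = 1.3789, i.e. 1.38 to two decimal places.
The high-quality type prefers to separate.

1.38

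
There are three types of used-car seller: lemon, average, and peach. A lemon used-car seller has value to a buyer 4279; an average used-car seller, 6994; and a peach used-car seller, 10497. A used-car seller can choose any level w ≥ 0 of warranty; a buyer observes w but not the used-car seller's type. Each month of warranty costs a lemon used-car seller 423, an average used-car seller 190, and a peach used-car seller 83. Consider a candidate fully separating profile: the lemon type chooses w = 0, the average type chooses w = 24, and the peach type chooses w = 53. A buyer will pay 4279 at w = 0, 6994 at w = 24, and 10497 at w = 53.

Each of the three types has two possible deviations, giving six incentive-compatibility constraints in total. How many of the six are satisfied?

Average (own payoff 6994 − 190×24 = 2434): to w=0 gives 4279 → profitable ✗; to w=53 gives 10497 − 190×53 = 427 → no gain ✓.
Peach (own payoff 10497 − 83×53 = 6098): to w=0 gives 4279 → no gain ✓; to w=24 gives 6994 − 83×24 = 5002 → no gain ✓.
Lemon (own payoff 4279): to w=24 gives 6994 − 423×24 = -3158 → no gain ✓; to w=53 gives 10497 − 423×53 = -11922 → no gain ✓.
5 of the 6 constraints hold; not an equilibrium.

5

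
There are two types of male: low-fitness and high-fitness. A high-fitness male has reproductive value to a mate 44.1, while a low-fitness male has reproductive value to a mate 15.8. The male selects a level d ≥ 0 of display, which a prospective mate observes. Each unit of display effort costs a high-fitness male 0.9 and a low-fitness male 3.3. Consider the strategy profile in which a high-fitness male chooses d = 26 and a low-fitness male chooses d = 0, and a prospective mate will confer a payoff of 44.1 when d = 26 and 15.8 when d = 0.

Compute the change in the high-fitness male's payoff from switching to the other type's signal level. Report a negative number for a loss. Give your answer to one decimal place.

Playing d = 26 the high-fitness male receives 44.1 − 0.9 × 26 = 20.7.
Deviating to d = 0 yields 15.8 instead.
Gain from deviating: 15.8 − 20.7 = -4.9.
The gain is negative, so the high-fitness type's incentive-compatibility constraint is satisfied.

-4.9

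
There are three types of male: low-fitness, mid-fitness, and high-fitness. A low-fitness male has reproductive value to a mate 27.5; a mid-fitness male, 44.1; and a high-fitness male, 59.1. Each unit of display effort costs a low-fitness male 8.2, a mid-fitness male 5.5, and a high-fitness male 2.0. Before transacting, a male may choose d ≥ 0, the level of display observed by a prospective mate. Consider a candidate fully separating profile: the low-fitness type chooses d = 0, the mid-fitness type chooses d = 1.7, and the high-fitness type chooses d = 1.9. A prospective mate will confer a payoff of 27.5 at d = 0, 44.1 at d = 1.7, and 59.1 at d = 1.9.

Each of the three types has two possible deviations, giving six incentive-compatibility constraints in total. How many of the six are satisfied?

High-fitness (own payoff 59.1 − 2.0×1.9 = 55.3): to d=0 gives 27.5 → no gain ✓; to d=1.7 gives 44.1 − 2.0×1.7 = 40.7 → no gain ✓.
Mid-fitness (own payoff 44.1 − 5.5×1.7 = 34.75): to d=0 gives 27.5 → no gain ✓; to d=1.9 gives 59.1 − 5.5×1.9 = 48.65 → profitable ✗.
Low-fitness (own payoff 27.5): to d=1.7 gives 44.1 − 8.2×1.7 = 30.16 → profitable ✗; to d=1.9 gives 59.1 − 8.2×1.9 = 43.52 → profitable ✗.
3 of the 6 constraints hold; not an equilibrium.

3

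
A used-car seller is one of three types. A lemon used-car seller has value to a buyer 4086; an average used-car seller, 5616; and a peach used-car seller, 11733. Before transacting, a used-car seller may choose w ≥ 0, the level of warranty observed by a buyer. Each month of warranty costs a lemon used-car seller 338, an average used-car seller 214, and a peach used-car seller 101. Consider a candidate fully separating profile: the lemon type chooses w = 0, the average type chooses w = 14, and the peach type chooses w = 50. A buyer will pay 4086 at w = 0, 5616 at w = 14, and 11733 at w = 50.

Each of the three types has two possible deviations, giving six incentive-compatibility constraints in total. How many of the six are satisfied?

Average (own payoff 5616 − 214×14 = 2620): to w=0 gives 4086 → profitable ✗; to w=50 gives 11733 − 214×50 = 1033 → no gain ✓.
Lemon (own payoff 4086): to w=14 gives 5616 − 338×14 = 884 → no gain ✓; to w=50 gives 11733 − 338×50 = -5167 → no gain ✓.
Peach (own payoff 11733 − 101×50 = 6683): to w=0 gives 4086 → no gain ✓; to w=14 gives 5616 − 101×14 = 4202 → no gain ✓.
5 of the 6 constraints hold; not an equilibrium.

5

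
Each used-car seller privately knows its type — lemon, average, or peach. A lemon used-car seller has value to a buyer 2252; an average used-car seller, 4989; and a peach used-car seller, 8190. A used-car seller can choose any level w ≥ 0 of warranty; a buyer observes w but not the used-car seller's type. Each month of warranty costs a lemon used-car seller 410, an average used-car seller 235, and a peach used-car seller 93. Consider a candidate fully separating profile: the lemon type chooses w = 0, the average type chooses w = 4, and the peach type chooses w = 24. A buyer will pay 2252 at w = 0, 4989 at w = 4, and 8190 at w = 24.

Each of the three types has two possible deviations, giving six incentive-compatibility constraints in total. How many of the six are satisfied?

5

Peach (own payoff 8190 − 93×24 = 5958): to w=0 gives 2252 → no gain ✓; to w=4 gives 4989 − 93×4 = 4617 → no gain ✓.
Average (own payoff 4989 − 235×4 = 4049): to w=0 gives 2252 → no gain ✓; to w=24 gives 8190 − 235×24 = 2550 → no gain ✓.
Lemon (own payoff 2252): to w=4 gives 4989 − 410×4 = 3349 → profitable ✗; to w=24 gives 8190 − 410×24 = -1650 → no gain ✓.
5 of the 6 constraints hold; not an equilibrium.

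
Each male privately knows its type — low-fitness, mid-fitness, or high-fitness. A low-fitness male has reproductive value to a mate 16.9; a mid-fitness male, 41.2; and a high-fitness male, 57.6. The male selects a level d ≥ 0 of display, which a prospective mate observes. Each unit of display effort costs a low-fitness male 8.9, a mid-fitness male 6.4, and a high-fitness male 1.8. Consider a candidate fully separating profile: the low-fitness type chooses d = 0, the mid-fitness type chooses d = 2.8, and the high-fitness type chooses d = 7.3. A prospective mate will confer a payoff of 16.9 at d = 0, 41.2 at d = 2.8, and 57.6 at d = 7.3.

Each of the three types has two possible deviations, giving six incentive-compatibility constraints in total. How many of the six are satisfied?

6

Mid-fitness (own payoff 41.2 − 6.4×2.8 = 23.28): to d=0 gives 16.9 → no gain ✓; to d=7.3 gives 57.6 − 6.4×7.3 = 10.88 → no gain ✓.
High-fitness (own payoff 57.6 − 1.8×7.3 = 44.46): to d=0 gives 16.9 → no gain ✓; to d=2.8 gives 41.2 − 1.8×2.8 = 36.16 → no gain ✓.
Low-fitness (own payoff 16.9): to d=2.8 gives 41.2 − 8.9×2.8 = 16.28 → no gain ✓; to d=7.3 gives 57.6 − 8.9×7.3 = -7.37 → no gain ✓.
6 of the 6 constraints hold; this profile is a separating equilibrium.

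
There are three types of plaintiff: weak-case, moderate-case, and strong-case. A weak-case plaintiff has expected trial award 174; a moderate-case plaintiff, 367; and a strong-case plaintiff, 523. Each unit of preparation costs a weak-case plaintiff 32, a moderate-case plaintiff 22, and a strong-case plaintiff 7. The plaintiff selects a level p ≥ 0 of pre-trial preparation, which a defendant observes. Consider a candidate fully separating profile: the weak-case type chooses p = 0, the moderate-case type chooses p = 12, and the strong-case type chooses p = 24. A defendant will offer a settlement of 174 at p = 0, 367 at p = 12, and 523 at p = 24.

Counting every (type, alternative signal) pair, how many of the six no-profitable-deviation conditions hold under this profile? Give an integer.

Weak-case (own payoff 174): to p=12 gives 367 − 32×12 = -17 → no gain ✓; to p=24 gives 523 − 32×24 = -245 → no gain ✓.
Strong-case (own payoff 523 − 7×24 = 355): to p=0 gives 174 → no gain ✓; to p=12 gives 367 − 7×12 = 283 → no gain ✓.
Moderate-case (own payoff 367 − 22×12 = 103): to p=0 gives 174 → profitable ✗; to p=24 gives 523 − 22×24 = -5 → no gain ✓.
5 of the 6 constraints hold; not an equilibrium.

5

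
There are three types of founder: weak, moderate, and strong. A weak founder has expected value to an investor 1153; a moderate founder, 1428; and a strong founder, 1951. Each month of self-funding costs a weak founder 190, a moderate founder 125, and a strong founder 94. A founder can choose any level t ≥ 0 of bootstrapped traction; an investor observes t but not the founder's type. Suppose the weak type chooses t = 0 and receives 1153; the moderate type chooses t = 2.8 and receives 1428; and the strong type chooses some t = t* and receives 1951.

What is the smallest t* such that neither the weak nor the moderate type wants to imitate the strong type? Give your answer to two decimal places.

6.98

Moderate type (on-path payoff 1428 − 125×2.8 = 1078) won't mimic when 1078 ≥ 1951 − 125·t*, i.e. t* ≥ 6.98.
Weak type (on-path payoff 1153) won't mimic when 1153 ≥ 1951 − 190·t*, i.e. t* ≥ 4.20.
Both must hold, so t* = max(4.20, 6.98) = 6.98. The moderate type's constraint binds.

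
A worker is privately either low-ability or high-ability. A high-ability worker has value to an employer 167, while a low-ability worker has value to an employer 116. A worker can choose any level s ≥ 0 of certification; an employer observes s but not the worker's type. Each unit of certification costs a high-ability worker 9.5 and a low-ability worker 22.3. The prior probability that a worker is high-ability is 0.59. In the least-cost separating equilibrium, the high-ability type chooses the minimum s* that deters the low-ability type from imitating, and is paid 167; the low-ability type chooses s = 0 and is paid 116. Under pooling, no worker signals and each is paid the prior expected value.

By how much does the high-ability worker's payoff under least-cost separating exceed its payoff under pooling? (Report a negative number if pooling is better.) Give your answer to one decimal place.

-0.8

Least-cost separating signal: s* solves 116 = 167 − 22.3·s*, so s* = (167 − 116)/22.3 ≈ 2.2870.
High-ability type's separating payoff: 167 − 9.5 × s* = 167 − 9.5 × (167 − 116)/22.3 = 167 − 484.5/22.3 ≈ 145.274.
Pooling payoff: 0.59 × 167 + 0.41 × 116 = 146.09.
Difference: 145.274 − 146.09 = -0.816, i.e. -0.8 to one decimal place.
The high-ability type would prefer the pooling outcome.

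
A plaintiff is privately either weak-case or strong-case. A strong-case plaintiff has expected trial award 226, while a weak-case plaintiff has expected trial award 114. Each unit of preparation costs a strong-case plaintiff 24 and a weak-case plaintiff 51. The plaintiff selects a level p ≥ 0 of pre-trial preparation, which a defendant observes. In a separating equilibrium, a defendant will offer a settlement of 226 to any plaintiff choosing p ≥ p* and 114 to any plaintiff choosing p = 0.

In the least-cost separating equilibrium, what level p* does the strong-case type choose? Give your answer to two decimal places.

A weak-case plaintiff choosing p = 0 receives 114.
Imitating at p* instead would pay 226 at cost 51·p*, netting 226 − 51·p*.
Indifference: 114 = 226 − 51·p*, so p* = (226 − 114) / 51 ≈ 2.20.
This is the weak-case type's binding incentive-compatibility constraint; any p ≥ 2.20 sustains separation on that side.

2.20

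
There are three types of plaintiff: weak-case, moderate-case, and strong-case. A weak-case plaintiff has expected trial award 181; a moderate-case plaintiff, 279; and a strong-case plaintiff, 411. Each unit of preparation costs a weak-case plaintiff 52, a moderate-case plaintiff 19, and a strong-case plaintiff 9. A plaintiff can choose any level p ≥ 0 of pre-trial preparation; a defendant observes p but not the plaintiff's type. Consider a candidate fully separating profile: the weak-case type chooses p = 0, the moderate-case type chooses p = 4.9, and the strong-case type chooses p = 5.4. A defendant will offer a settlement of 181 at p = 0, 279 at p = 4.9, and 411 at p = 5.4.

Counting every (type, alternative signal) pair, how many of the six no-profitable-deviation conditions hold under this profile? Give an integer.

Moderate-case (own payoff 279 − 19×4.9 = 185.9): to p=0 gives 181 → no gain ✓; to p=5.4 gives 411 − 19×5.4 = 308.4 → profitable ✗.
Weak-case (own payoff 181): to p=4.9 gives 279 − 52×4.9 = 24.2 → no gain ✓; to p=5.4 gives 411 − 52×5.4 = 130.2 → no gain ✓.
Strong-case (own payoff 411 − 9×5.4 = 362.4): to p=0 gives 181 → no gain ✓; to p=4.9 gives 279 − 9×4.9 = 234.9 → no gain ✓.
5 of the 6 constraints hold; not an equilibrium.

5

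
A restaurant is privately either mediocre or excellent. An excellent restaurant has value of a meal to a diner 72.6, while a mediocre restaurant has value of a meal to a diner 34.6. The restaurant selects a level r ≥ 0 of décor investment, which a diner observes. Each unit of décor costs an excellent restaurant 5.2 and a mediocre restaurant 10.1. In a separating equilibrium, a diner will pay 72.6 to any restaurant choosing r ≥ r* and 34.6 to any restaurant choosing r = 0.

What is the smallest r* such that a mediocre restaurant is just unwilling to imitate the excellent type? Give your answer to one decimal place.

A mediocre restaurant choosing r = 0 receives 34.6.
Imitating at r* instead would pay 72.6 at cost 10.1·r*, netting 72.6 − 10.1·r*.
Indifference: 34.6 = 72.6 − 10.1·r*, so r* = (72.6 − 34.6) / 10.1 ≈ 3.8.
At r* the mediocre type's incentive constraint just binds; the excellent type strictly prefers r* since its per-unit cost is lower.

3.8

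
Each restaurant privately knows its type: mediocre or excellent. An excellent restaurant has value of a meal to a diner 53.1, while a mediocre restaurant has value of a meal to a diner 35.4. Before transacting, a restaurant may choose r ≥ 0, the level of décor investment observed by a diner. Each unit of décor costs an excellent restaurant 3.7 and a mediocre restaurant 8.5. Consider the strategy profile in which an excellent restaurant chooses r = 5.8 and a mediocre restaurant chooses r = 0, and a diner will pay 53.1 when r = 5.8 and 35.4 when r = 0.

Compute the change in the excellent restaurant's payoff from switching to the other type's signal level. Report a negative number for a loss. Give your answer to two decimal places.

Playing r = 5.8 the excellent restaurant receives 53.1 − 3.7 × 5.8 = 31.64.
Deviating to r = 0 yields 35.4 instead.
Gain from deviating: 35.4 − 31.64 = 3.76.
The gain is positive, so the excellent type's incentive-compatibility constraint is violated — this profile is not a separating equilibrium.

3.76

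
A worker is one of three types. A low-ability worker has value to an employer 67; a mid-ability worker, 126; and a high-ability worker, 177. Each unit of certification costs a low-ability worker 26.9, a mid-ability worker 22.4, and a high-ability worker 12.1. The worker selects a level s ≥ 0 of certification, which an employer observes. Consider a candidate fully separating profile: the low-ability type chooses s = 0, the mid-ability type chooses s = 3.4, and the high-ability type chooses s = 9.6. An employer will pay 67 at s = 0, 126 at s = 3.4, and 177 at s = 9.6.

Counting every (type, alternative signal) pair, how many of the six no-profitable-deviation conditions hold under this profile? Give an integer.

Mid-ability (own payoff 126 − 22.4×3.4 = 49.84): to s=0 gives 67 → profitable ✗; to s=9.6 gives 177 − 22.4×9.6 = -38.04 → no gain ✓.
Low-ability (own payoff 67): to s=3.4 gives 126 − 26.9×3.4 = 34.54 → no gain ✓; to s=9.6 gives 177 − 26.9×9.6 = -81.24 → no gain ✓.
High-ability (own payoff 177 − 12.1×9.6 = 60.84): to s=0 gives 67 → profitable ✗; to s=3.4 gives 126 − 12.1×3.4 = 84.86 → profitable ✗.
3 of the 6 constraints hold; not an equilibrium.

3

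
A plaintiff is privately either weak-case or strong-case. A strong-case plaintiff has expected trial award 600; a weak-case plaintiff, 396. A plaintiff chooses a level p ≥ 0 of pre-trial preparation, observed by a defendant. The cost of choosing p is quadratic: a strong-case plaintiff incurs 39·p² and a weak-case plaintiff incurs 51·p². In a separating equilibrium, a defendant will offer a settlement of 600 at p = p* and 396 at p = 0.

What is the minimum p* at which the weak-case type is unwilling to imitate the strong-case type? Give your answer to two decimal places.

2.00

The weak-case type at p = 0 receives 396; imitating at p* yields 600 − 51·p*².
Indifference: 396 = 600 − 51·p*², so p*² = (600 − 396) / 51 = 4.
p* = √4 ≈ 2.00.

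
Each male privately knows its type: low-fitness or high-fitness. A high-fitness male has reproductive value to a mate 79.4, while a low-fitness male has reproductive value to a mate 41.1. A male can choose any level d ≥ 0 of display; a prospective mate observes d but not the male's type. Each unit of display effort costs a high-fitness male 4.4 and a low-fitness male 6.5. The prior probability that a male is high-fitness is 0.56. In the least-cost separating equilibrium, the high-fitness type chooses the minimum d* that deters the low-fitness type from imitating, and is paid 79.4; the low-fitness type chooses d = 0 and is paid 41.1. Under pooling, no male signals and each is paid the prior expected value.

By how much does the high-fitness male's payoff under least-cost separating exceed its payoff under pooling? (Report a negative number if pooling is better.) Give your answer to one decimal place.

-9.1

Least-cost separating signal: d* solves 41.1 = 79.4 − 6.5·d*, so d* = (79.4 − 41.1)/6.5 ≈ 5.8923.
High-fitness type's separating payoff: 79.4 − 4.4 × d* = 79.4 − 4.4 × (79.4 − 41.1)/6.5 = 79.4 − 168.52/6.5 ≈ 53.474.
Pooling payoff: 0.56 × 79.4 + 0.44 × 41.1 = 62.548.
Difference: 53.474 − 62.548 = -9.074, i.e. -9.1 to one decimal place.
The high-fitness type would prefer the pooling outcome.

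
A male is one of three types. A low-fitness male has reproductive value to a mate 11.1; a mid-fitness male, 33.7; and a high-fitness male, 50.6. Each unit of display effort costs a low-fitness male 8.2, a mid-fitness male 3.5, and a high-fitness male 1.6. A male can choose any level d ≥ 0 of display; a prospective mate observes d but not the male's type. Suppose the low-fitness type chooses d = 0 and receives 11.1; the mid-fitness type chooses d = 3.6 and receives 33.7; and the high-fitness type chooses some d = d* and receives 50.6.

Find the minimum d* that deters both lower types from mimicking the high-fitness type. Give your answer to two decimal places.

Mid-fitness type (on-path payoff 33.7 − 3.5×3.6 = 21.1) won't mimic when 21.1 ≥ 50.6 − 3.5·d*, i.e. d* ≥ 8.43.
Low-fitness type (on-path payoff 11.1) won't mimic when 11.1 ≥ 50.6 − 8.2·d*, i.e. d* ≥ 4.82.
Both must hold, so d* = max(4.82, 8.43) = 8.43. The mid-fitness type's constraint binds.

8.43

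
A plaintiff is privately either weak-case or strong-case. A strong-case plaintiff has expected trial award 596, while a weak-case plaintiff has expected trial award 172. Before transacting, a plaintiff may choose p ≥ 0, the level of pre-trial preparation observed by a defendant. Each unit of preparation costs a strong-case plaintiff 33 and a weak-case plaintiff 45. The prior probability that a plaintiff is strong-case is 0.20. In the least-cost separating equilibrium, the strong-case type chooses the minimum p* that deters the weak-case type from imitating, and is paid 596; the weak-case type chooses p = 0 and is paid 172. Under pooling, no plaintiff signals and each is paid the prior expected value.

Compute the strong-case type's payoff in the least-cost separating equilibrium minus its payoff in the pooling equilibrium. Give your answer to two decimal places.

Least-cost separating signal: p* solves 172 = 596 − 45·p*, so p* = (596 − 172)/45 ≈ 9.4222.
Strong-case type's separating payoff: 596 − 33 × p* = 596 − 33 × (596 − 172)/45 = 596 − 13992/45 ≈ 285.0667.
Pooling payoff: 0.20 × 596 + 0.80 × 172 = 256.8.
Difference: 285.0667 − 256.8 = 28.2667, i.e. 28.27 to two decimal places.
The strong-case type prefers to separate.

28.27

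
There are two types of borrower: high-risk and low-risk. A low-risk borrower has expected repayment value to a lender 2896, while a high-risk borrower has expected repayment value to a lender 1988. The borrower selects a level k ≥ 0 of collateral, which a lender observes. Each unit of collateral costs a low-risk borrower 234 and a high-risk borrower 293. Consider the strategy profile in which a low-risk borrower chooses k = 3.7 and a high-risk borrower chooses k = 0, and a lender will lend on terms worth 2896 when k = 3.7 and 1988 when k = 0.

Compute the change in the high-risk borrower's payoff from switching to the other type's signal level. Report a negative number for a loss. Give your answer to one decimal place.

Playing k = 0 the high-risk borrower receives 1988.
Deviating to k = 3.7 brings payment 2896 at cost 293 × 3.7 = 1084.1, netting 1811.9.
Gain from deviating: 1811.9 − 1988 = -176.1.
The gain is negative, so the high-risk type's incentive-compatibility constraint is satisfied.

-176.1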